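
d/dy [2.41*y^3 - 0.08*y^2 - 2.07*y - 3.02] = 7.23*y^2 - 0.16*y - 2.07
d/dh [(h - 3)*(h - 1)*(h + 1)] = 3*h^2 - 6*h - 1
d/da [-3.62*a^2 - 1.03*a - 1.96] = -7.24*a - 1.03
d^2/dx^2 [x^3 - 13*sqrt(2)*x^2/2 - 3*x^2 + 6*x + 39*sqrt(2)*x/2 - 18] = 6*x - 13*sqrt(2) - 6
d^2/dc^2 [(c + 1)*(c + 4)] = 2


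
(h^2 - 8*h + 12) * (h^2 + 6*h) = h^4 - 2*h^3 - 36*h^2 + 72*h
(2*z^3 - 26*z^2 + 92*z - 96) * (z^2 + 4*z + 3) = 2*z^5 - 18*z^4 - 6*z^3 + 194*z^2 - 108*z - 288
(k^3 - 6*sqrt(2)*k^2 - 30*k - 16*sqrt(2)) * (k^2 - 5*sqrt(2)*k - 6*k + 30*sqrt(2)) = k^5 - 11*sqrt(2)*k^4 - 6*k^4 + 30*k^3 + 66*sqrt(2)*k^3 - 180*k^2 + 134*sqrt(2)*k^2 - 804*sqrt(2)*k + 160*k - 960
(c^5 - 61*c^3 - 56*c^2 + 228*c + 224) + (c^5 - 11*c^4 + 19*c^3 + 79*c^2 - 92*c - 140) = 2*c^5 - 11*c^4 - 42*c^3 + 23*c^2 + 136*c + 84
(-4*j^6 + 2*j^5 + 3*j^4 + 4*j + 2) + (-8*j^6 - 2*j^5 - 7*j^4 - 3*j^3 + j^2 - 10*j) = -12*j^6 - 4*j^4 - 3*j^3 + j^2 - 6*j + 2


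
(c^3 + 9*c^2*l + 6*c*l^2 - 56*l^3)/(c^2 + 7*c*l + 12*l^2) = (c^2 + 5*c*l - 14*l^2)/(c + 3*l)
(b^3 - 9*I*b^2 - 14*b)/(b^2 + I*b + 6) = b*(b - 7*I)/(b + 3*I)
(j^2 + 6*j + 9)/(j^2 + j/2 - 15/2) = 2*(j + 3)/(2*j - 5)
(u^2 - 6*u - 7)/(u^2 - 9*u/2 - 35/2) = 2*(u + 1)/(2*u + 5)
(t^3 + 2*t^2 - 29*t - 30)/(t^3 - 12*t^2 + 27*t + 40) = (t + 6)/(t - 8)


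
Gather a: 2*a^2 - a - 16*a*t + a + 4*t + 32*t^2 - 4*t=2*a^2 - 16*a*t + 32*t^2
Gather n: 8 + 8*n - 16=8*n - 8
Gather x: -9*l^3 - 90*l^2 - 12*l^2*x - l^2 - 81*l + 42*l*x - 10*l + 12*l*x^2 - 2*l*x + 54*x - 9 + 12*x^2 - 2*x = -9*l^3 - 91*l^2 - 91*l + x^2*(12*l + 12) + x*(-12*l^2 + 40*l + 52) - 9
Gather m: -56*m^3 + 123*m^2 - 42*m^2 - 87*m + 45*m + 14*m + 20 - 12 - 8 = -56*m^3 + 81*m^2 - 28*m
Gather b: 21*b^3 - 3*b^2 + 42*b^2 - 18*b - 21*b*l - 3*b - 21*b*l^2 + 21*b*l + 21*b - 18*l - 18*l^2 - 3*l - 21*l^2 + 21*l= 21*b^3 + 39*b^2 - 21*b*l^2 - 39*l^2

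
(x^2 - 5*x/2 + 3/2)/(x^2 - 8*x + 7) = (x - 3/2)/(x - 7)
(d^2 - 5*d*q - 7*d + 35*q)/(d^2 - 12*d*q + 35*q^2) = (7 - d)/(-d + 7*q)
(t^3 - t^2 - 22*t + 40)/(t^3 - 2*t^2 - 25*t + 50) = (t - 4)/(t - 5)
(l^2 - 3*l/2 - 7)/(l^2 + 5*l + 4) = (l^2 - 3*l/2 - 7)/(l^2 + 5*l + 4)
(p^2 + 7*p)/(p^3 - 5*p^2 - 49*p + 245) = p/(p^2 - 12*p + 35)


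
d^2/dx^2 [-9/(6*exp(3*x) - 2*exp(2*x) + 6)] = 9*(-2*(9*exp(x) - 2)^2*exp(2*x) + (27*exp(x) - 4)*(3*exp(3*x) - exp(2*x) + 3))*exp(2*x)/(2*(3*exp(3*x) - exp(2*x) + 3)^3)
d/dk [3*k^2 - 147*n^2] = 6*k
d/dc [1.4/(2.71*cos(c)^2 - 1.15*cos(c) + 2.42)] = (7.588*cos(c) - 1.61)*sin(c)/(2.71*cos(c)^2 - 1.15*cos(c) + 2.42)^2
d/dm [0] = 0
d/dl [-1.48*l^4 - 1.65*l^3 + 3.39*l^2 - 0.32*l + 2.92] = -5.92*l^3 - 4.95*l^2 + 6.78*l - 0.32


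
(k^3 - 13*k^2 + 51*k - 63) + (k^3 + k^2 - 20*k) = 2*k^3 - 12*k^2 + 31*k - 63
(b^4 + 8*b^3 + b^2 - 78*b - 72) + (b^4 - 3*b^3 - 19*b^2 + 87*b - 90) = 2*b^4 + 5*b^3 - 18*b^2 + 9*b - 162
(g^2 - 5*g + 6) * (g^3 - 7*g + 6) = g^5 - 5*g^4 - g^3 + 41*g^2 - 72*g + 36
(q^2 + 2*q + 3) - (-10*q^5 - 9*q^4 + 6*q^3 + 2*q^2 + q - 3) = 10*q^5 + 9*q^4 - 6*q^3 - q^2 + q + 6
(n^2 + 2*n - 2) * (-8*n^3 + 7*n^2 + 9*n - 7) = -8*n^5 - 9*n^4 + 39*n^3 - 3*n^2 - 32*n + 14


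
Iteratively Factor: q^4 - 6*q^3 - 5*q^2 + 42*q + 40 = (q - 4)*(q^3 - 2*q^2 - 13*q - 10) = (q - 5)*(q - 4)*(q^2 + 3*q + 2) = (q - 5)*(q - 4)*(q + 2)*(q + 1)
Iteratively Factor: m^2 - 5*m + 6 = (m - 2)*(m - 3)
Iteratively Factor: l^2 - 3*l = (l)*(l - 3)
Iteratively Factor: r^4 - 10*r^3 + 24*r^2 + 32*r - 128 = (r + 2)*(r^3 - 12*r^2 + 48*r - 64) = (r - 4)*(r + 2)*(r^2 - 8*r + 16) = (r - 4)^2*(r + 2)*(r - 4)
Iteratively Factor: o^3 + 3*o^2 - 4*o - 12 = (o - 2)*(o^2 + 5*o + 6) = (o - 2)*(o + 2)*(o + 3)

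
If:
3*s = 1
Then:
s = 1/3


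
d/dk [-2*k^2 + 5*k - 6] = 5 - 4*k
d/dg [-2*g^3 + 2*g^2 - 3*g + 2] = -6*g^2 + 4*g - 3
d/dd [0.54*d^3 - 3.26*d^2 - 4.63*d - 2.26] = 1.62*d^2 - 6.52*d - 4.63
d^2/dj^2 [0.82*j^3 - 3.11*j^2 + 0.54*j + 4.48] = 4.92*j - 6.22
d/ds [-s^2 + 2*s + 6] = 2 - 2*s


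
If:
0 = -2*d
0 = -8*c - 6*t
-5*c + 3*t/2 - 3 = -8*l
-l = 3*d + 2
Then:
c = -19/7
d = 0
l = -2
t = 76/21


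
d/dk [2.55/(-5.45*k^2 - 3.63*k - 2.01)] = (27.795*k + 9.2565)/(5.45*k^2 + 3.63*k + 2.01)^2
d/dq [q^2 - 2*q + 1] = 2*q - 2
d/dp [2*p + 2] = 2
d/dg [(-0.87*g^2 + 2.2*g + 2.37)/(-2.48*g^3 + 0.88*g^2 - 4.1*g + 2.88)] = (-2.1576*g^4 + 10.912*g^3 + 19.2638*g^2 - 9.1824*g + 16.053)/(6.1504*g^6 - 4.3648*g^5 + 21.1104*g^4 - 21.5008*g^3 + 21.8788*g^2 - 23.616*g + 8.2944)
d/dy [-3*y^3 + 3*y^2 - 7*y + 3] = -9*y^2 + 6*y - 7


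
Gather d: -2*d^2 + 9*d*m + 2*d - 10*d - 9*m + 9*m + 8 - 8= -2*d^2 + d*(9*m - 8)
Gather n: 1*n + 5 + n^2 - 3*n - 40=n^2 - 2*n - 35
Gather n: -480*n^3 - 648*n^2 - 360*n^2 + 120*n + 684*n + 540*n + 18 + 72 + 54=-480*n^3 - 1008*n^2 + 1344*n + 144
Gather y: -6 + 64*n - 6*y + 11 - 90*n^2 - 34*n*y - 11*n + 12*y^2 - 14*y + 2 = -90*n^2 + 53*n + 12*y^2 + y*(-34*n - 20) + 7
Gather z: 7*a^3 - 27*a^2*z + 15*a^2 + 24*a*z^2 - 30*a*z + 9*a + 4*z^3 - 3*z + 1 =7*a^3 + 15*a^2 + 24*a*z^2 + 9*a + 4*z^3 + z*(-27*a^2 - 30*a - 3) + 1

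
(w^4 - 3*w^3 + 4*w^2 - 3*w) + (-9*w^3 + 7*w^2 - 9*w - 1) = w^4 - 12*w^3 + 11*w^2 - 12*w - 1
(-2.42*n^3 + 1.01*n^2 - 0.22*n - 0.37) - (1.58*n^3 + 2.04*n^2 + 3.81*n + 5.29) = -4.0*n^3 - 1.03*n^2 - 4.03*n - 5.66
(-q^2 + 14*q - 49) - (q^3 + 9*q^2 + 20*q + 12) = -q^3 - 10*q^2 - 6*q - 61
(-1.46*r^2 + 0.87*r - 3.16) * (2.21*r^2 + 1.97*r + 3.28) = -3.2266*r^4 - 0.9535*r^3 - 10.0585*r^2 - 3.3716*r - 10.3648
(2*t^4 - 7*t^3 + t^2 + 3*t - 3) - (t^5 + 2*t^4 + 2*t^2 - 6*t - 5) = -t^5 - 7*t^3 - t^2 + 9*t + 2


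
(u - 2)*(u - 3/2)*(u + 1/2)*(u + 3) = u^4 - 31*u^2/4 + 21*u/4 + 9/2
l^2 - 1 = (l - 1)*(l + 1)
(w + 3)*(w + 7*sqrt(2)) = w^2 + 3*w + 7*sqrt(2)*w + 21*sqrt(2)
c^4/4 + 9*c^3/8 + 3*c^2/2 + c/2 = c*(c/4 + 1/2)*(c + 1/2)*(c + 2)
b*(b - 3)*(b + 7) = b^3 + 4*b^2 - 21*b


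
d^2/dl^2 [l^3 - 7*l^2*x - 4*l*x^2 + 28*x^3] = 6*l - 14*x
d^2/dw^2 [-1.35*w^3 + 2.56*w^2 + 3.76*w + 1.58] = 5.12 - 8.1*w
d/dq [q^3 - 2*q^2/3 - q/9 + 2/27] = 3*q^2 - 4*q/3 - 1/9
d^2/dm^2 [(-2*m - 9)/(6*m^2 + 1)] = 36*(-4*m^3 - 54*m^2 + 2*m + 3)/(216*m^6 + 108*m^4 + 18*m^2 + 1)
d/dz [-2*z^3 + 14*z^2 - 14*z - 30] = -6*z^2 + 28*z - 14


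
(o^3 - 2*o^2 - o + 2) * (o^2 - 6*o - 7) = o^5 - 8*o^4 + 4*o^3 + 22*o^2 - 5*o - 14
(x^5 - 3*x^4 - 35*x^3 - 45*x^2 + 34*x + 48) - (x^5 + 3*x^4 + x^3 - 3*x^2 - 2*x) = -6*x^4 - 36*x^3 - 42*x^2 + 36*x + 48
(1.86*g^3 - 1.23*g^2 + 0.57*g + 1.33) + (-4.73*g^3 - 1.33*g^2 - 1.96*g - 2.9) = -2.87*g^3 - 2.56*g^2 - 1.39*g - 1.57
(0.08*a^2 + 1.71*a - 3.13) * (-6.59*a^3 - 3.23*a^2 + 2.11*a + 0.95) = -0.5272*a^5 - 11.5273*a^4 + 15.2722*a^3 + 13.794*a^2 - 4.9798*a - 2.9735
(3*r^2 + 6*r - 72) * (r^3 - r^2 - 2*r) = 3*r^5 + 3*r^4 - 84*r^3 + 60*r^2 + 144*r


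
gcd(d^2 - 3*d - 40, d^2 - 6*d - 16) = d - 8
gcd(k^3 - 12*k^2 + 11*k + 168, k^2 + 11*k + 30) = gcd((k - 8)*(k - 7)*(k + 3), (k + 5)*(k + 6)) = 1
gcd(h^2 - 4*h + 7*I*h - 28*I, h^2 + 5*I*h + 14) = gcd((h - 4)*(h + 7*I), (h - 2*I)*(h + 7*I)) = h + 7*I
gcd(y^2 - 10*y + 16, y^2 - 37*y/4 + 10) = y - 8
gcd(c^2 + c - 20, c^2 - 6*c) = 1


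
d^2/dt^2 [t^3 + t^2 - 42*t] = 6*t + 2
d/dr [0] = 0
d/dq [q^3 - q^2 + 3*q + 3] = 3*q^2 - 2*q + 3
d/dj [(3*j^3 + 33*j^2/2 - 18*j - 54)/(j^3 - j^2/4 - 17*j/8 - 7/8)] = 12*(-92*j^4 + 124*j^3 + 611*j^2 - 298*j - 528)/(64*j^6 - 32*j^5 - 268*j^4 - 44*j^3 + 317*j^2 + 238*j + 49)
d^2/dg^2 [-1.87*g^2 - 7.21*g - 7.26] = -3.74000000000000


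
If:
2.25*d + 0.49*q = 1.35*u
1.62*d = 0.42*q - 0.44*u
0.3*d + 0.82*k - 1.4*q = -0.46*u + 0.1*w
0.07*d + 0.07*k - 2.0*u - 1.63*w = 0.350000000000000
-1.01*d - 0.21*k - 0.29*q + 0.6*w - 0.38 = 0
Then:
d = -0.05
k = -0.65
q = -0.49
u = -0.27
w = 0.08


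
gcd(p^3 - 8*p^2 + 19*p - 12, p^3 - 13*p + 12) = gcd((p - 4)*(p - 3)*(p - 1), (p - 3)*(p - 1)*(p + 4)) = p^2 - 4*p + 3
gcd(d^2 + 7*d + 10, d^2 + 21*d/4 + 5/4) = d + 5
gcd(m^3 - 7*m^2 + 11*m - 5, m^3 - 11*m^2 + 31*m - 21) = m - 1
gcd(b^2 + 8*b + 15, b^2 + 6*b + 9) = b + 3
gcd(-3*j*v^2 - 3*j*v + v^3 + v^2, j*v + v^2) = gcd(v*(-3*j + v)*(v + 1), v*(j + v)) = v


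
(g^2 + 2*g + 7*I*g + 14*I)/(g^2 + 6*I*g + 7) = (g + 2)/(g - I)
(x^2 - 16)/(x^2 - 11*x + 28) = (x + 4)/(x - 7)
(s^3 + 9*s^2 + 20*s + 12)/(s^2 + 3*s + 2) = s + 6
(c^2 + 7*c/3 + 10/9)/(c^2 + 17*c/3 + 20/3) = (c + 2/3)/(c + 4)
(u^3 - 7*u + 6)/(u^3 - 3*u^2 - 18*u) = (u^2 - 3*u + 2)/(u*(u - 6))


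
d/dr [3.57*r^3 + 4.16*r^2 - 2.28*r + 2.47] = 10.71*r^2 + 8.32*r - 2.28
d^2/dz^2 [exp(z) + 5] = exp(z)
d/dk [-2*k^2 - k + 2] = -4*k - 1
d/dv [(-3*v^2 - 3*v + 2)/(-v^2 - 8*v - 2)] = (21*v^2 + 16*v + 22)/(v^4 + 16*v^3 + 68*v^2 + 32*v + 4)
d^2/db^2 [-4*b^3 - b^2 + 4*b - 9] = -24*b - 2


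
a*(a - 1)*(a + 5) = a^3 + 4*a^2 - 5*a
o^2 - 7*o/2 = o*(o - 7/2)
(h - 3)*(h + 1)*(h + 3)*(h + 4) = h^4 + 5*h^3 - 5*h^2 - 45*h - 36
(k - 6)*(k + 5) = k^2 - k - 30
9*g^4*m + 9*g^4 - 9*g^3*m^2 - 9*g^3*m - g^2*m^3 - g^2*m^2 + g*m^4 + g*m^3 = (-3*g + m)*(-g + m)*(3*g + m)*(g*m + g)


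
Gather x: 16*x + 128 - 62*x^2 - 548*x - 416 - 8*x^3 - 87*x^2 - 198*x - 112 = -8*x^3 - 149*x^2 - 730*x - 400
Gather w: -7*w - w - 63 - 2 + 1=-8*w - 64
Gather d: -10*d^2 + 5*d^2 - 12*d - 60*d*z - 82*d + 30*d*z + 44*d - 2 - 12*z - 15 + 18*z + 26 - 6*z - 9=-5*d^2 + d*(-30*z - 50)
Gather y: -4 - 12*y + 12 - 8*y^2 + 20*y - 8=-8*y^2 + 8*y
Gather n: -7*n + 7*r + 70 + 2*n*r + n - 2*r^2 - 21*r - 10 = n*(2*r - 6) - 2*r^2 - 14*r + 60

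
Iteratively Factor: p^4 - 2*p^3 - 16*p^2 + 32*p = (p + 4)*(p^3 - 6*p^2 + 8*p) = p*(p + 4)*(p^2 - 6*p + 8) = p*(p - 2)*(p + 4)*(p - 4)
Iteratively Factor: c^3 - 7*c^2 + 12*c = (c - 4)*(c^2 - 3*c) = c*(c - 4)*(c - 3)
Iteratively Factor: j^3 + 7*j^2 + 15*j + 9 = (j + 3)*(j^2 + 4*j + 3) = (j + 3)^2*(j + 1)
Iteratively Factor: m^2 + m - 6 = (m + 3)*(m - 2)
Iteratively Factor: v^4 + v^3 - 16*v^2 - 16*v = (v + 1)*(v^3 - 16*v) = (v + 1)*(v + 4)*(v^2 - 4*v) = v*(v + 1)*(v + 4)*(v - 4)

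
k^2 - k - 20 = (k - 5)*(k + 4)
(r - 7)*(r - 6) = r^2 - 13*r + 42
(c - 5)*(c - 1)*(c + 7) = c^3 + c^2 - 37*c + 35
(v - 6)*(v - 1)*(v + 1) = v^3 - 6*v^2 - v + 6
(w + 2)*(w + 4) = w^2 + 6*w + 8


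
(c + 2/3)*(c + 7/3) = c^2 + 3*c + 14/9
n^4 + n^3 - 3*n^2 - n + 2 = (n - 1)^2*(n + 1)*(n + 2)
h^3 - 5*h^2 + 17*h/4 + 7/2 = (h - 7/2)*(h - 2)*(h + 1/2)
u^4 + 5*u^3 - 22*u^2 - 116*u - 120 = (u - 5)*(u + 2)^2*(u + 6)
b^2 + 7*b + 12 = (b + 3)*(b + 4)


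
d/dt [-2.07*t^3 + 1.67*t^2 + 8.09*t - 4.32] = -6.21*t^2 + 3.34*t + 8.09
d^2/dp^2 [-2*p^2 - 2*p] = -4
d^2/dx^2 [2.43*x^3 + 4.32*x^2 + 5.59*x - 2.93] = 14.58*x + 8.64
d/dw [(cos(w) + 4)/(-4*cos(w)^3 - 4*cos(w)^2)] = (2*sin(w)^2 - 13*cos(w) - 10)*sin(w)/(4*(cos(w) + 1)^2*cos(w)^3)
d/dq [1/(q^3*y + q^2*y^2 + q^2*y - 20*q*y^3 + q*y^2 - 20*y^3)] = (-3*q^2 - 2*q*y - 2*q + 20*y^2 - y)/(y*(q^3 + q^2*y + q^2 - 20*q*y^2 + q*y - 20*y^2)^2)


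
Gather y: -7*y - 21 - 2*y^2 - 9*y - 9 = -2*y^2 - 16*y - 30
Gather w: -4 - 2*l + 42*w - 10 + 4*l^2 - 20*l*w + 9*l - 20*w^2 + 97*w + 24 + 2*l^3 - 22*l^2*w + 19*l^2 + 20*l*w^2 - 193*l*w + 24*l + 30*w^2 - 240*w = 2*l^3 + 23*l^2 + 31*l + w^2*(20*l + 10) + w*(-22*l^2 - 213*l - 101) + 10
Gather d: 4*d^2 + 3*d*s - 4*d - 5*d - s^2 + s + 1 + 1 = 4*d^2 + d*(3*s - 9) - s^2 + s + 2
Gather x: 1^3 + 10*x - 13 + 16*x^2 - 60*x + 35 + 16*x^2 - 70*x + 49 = 32*x^2 - 120*x + 72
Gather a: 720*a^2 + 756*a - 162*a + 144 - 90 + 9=720*a^2 + 594*a + 63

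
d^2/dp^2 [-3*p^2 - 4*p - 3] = -6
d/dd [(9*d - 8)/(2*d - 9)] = -65/(2*d - 9)^2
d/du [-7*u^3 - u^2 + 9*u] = -21*u^2 - 2*u + 9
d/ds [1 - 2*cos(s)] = 2*sin(s)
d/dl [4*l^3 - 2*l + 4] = 12*l^2 - 2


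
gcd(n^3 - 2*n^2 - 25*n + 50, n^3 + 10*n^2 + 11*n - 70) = n^2 + 3*n - 10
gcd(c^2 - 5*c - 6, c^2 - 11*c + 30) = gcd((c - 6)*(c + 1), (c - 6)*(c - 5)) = c - 6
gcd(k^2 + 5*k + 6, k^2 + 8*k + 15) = k + 3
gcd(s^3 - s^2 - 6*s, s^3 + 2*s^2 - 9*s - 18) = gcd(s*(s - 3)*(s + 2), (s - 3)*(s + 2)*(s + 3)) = s^2 - s - 6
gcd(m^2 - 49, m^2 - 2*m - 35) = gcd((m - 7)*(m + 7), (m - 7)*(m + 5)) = m - 7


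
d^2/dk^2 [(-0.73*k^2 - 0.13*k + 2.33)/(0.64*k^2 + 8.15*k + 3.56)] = (7.508864*k^3 + 15.7056*k^2 + 74.696832*k + 287.95169)/(0.262144*k^6 + 10.01472*k^5 + 131.905728*k^4 + 652.757135*k^3 + 733.725612*k^2 + 309.86952*k + 45.118016)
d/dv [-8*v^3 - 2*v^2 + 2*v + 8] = -24*v^2 - 4*v + 2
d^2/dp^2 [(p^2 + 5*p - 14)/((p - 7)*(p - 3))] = 10*(3*p^3 - 21*p^2 + 21*p + 77)/(p^6 - 30*p^5 + 363*p^4 - 2260*p^3 + 7623*p^2 - 13230*p + 9261)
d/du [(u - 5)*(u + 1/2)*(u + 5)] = 3*u^2 + u - 25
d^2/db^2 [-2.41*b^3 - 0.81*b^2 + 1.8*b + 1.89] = -14.46*b - 1.62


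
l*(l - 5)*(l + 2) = l^3 - 3*l^2 - 10*l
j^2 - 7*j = j*(j - 7)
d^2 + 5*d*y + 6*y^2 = (d + 2*y)*(d + 3*y)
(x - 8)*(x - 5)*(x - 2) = x^3 - 15*x^2 + 66*x - 80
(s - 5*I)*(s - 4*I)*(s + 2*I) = s^3 - 7*I*s^2 - 2*s - 40*I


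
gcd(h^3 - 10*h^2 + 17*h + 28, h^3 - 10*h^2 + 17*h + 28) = h^3 - 10*h^2 + 17*h + 28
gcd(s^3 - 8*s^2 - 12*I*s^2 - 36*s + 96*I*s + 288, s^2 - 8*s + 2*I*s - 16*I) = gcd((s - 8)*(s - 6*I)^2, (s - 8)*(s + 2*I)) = s - 8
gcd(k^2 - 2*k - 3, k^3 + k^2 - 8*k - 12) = k - 3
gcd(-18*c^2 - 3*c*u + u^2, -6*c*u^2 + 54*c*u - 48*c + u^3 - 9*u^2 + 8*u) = -6*c + u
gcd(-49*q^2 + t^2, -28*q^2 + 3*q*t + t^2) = 7*q + t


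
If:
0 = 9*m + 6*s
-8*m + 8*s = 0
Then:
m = 0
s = 0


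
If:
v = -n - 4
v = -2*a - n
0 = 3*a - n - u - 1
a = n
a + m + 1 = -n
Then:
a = 2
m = -5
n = 2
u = 3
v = -6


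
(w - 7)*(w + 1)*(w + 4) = w^3 - 2*w^2 - 31*w - 28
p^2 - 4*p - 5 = (p - 5)*(p + 1)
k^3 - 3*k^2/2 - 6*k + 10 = (k - 2)^2*(k + 5/2)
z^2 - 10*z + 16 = (z - 8)*(z - 2)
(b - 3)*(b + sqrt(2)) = b^2 - 3*b + sqrt(2)*b - 3*sqrt(2)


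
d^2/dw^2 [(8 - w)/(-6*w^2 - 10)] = 3*(12*w^2*(w - 8) + (8 - 3*w)*(3*w^2 + 5))/(3*w^2 + 5)^3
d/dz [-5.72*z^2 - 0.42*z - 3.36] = -11.44*z - 0.42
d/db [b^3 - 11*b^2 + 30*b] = 3*b^2 - 22*b + 30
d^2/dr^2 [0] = 0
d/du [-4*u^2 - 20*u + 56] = -8*u - 20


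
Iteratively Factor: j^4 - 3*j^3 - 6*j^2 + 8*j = (j + 2)*(j^3 - 5*j^2 + 4*j) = (j - 4)*(j + 2)*(j^2 - j) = j*(j - 4)*(j + 2)*(j - 1)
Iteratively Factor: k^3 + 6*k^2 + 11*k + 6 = (k + 3)*(k^2 + 3*k + 2) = (k + 1)*(k + 3)*(k + 2)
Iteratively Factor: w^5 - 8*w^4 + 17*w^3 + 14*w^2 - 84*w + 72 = (w - 3)*(w^4 - 5*w^3 + 2*w^2 + 20*w - 24) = (w - 3)*(w - 2)*(w^3 - 3*w^2 - 4*w + 12) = (w - 3)^2*(w - 2)*(w^2 - 4) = (w - 3)^2*(w - 2)*(w + 2)*(w - 2)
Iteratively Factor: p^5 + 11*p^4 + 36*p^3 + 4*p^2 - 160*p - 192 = (p + 2)*(p^4 + 9*p^3 + 18*p^2 - 32*p - 96) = (p + 2)*(p + 3)*(p^3 + 6*p^2 - 32) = (p - 2)*(p + 2)*(p + 3)*(p^2 + 8*p + 16) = (p - 2)*(p + 2)*(p + 3)*(p + 4)*(p + 4)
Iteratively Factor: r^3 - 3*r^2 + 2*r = (r - 2)*(r^2 - r) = r*(r - 2)*(r - 1)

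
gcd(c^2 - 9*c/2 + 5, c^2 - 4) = c - 2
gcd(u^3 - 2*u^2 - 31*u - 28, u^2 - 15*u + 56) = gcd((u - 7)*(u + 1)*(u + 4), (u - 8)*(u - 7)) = u - 7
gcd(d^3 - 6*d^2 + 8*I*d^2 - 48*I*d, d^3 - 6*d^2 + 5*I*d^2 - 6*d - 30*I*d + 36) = d - 6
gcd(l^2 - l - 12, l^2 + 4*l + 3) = l + 3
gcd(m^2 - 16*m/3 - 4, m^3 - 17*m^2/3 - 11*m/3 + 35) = 1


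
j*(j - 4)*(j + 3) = j^3 - j^2 - 12*j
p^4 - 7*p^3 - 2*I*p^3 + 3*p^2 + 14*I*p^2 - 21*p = p*(p - 7)*(p - 3*I)*(p + I)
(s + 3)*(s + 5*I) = s^2 + 3*s + 5*I*s + 15*I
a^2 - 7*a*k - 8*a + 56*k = (a - 8)*(a - 7*k)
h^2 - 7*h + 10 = (h - 5)*(h - 2)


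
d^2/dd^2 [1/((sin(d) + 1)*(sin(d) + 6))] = (-4*sin(d)^3 - 17*sin(d)^2 - 2*sin(d) + 86)/((sin(d) + 1)^2*(sin(d) + 6)^3)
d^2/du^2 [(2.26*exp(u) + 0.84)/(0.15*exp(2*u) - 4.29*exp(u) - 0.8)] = (0.05085*exp(4*u) + 1.52991*exp(3*u) + 0.0055799999999806*exp(2*u) + 8.106324*exp(u) - 1.43648)*exp(u)/(0.003375*exp(6*u) - 0.289575*exp(5*u) + 8.227845*exp(4*u) - 75.864789*exp(3*u) - 43.88184*exp(2*u) - 8.2368*exp(u) - 0.512)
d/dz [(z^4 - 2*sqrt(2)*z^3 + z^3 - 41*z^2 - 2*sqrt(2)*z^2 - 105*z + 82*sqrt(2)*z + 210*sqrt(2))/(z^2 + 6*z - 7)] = (2*z^5 - 2*sqrt(2)*z^4 + 19*z^4 - 24*sqrt(2)*z^3 - 16*z^3 - 162*z^2 - 52*sqrt(2)*z^2 - 392*sqrt(2)*z + 574*z - 1834*sqrt(2) + 735)/(z^4 + 12*z^3 + 22*z^2 - 84*z + 49)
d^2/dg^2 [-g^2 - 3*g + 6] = -2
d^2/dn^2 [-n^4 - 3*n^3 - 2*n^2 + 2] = -12*n^2 - 18*n - 4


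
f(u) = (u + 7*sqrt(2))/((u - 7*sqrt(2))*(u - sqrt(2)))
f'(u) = 1/((u - 7*sqrt(2))*(u - sqrt(2))) - (u + 7*sqrt(2))/((u - 7*sqrt(2))*(u - sqrt(2))^2) - (u + 7*sqrt(2))/((u - 7*sqrt(2))^2*(u - sqrt(2))) = (-u^2 - 14*sqrt(2)*u + 126)/(u^4 - 16*sqrt(2)*u^3 + 156*u^2 - 224*sqrt(2)*u + 196)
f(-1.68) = 0.23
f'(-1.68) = 0.12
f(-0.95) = 0.35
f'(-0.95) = 0.22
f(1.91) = -2.98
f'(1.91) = 5.39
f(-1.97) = 0.20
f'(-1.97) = 0.10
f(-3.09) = 0.12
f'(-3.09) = 0.05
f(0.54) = 1.28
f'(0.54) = 1.72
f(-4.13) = 0.07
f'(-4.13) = 0.03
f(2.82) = -1.28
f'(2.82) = 0.63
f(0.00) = 0.71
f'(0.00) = 0.64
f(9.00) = -2.77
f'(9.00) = -2.86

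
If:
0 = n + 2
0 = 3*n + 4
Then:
No Solution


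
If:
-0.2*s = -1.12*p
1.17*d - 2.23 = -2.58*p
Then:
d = 1.90598290598291 - 0.393772893772894*s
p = 0.178571428571429*s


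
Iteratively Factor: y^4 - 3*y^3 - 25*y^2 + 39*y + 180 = (y - 4)*(y^3 + y^2 - 21*y - 45) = (y - 4)*(y + 3)*(y^2 - 2*y - 15) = (y - 5)*(y - 4)*(y + 3)*(y + 3)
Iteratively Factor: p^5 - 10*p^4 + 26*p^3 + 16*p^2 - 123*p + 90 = (p - 5)*(p^4 - 5*p^3 + p^2 + 21*p - 18) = (p - 5)*(p - 3)*(p^3 - 2*p^2 - 5*p + 6) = (p - 5)*(p - 3)^2*(p^2 + p - 2) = (p - 5)*(p - 3)^2*(p - 1)*(p + 2)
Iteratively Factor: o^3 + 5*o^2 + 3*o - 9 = (o + 3)*(o^2 + 2*o - 3) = (o - 1)*(o + 3)*(o + 3)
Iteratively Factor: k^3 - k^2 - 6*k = (k + 2)*(k^2 - 3*k) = (k - 3)*(k + 2)*(k)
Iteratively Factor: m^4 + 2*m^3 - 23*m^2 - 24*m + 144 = (m - 3)*(m^3 + 5*m^2 - 8*m - 48) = (m - 3)*(m + 4)*(m^2 + m - 12) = (m - 3)^2*(m + 4)*(m + 4)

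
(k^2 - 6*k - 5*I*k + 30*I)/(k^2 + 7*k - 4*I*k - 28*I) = (k^2 - k*(6 + 5*I) + 30*I)/(k^2 + k*(7 - 4*I) - 28*I)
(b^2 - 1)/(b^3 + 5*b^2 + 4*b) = (b - 1)/(b*(b + 4))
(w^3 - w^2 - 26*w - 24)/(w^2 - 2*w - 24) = w + 1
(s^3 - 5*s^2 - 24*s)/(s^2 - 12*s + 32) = s*(s + 3)/(s - 4)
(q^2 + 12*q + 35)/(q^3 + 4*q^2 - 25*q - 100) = (q + 7)/(q^2 - q - 20)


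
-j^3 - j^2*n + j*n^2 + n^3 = (-j + n)*(j + n)^2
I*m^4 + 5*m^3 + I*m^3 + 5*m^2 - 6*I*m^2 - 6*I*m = m*(m - 3*I)*(m - 2*I)*(I*m + I)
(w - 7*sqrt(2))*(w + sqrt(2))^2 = w^3 - 5*sqrt(2)*w^2 - 26*w - 14*sqrt(2)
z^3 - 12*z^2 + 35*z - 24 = (z - 8)*(z - 3)*(z - 1)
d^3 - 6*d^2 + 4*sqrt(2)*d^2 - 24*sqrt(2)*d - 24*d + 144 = (d - 6)*(d - 2*sqrt(2))*(d + 6*sqrt(2))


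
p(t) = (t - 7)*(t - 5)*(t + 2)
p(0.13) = 71.26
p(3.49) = 29.10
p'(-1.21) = 39.59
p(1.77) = 63.69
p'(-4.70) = 171.27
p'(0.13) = 8.45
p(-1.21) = 40.28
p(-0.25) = 66.61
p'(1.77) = -15.00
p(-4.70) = -306.42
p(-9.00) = -1568.00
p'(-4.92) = 182.02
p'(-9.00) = 434.00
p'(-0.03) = 11.60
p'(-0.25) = 16.19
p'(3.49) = -22.26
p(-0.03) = 69.66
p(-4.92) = -345.28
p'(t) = (t - 7)*(t - 5) + (t - 7)*(t + 2) + (t - 5)*(t + 2)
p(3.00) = 40.00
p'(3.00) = -22.00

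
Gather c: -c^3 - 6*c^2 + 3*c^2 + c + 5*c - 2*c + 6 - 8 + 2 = -c^3 - 3*c^2 + 4*c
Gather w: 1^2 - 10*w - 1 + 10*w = 0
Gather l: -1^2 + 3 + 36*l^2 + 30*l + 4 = 36*l^2 + 30*l + 6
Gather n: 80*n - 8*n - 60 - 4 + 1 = 72*n - 63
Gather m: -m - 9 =-m - 9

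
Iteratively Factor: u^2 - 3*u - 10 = (u + 2)*(u - 5)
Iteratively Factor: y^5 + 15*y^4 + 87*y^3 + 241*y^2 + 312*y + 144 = (y + 4)*(y^4 + 11*y^3 + 43*y^2 + 69*y + 36) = (y + 3)*(y + 4)*(y^3 + 8*y^2 + 19*y + 12) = (y + 3)^2*(y + 4)*(y^2 + 5*y + 4) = (y + 3)^2*(y + 4)^2*(y + 1)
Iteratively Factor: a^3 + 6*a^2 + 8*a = (a + 4)*(a^2 + 2*a) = (a + 2)*(a + 4)*(a)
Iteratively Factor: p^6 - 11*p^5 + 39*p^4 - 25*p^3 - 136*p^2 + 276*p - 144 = (p - 4)*(p^5 - 7*p^4 + 11*p^3 + 19*p^2 - 60*p + 36) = (p - 4)*(p - 3)*(p^4 - 4*p^3 - p^2 + 16*p - 12) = (p - 4)*(p - 3)*(p + 2)*(p^3 - 6*p^2 + 11*p - 6) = (p - 4)*(p - 3)^2*(p + 2)*(p^2 - 3*p + 2) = (p - 4)*(p - 3)^2*(p - 2)*(p + 2)*(p - 1)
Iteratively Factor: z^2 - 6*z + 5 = (z - 1)*(z - 5)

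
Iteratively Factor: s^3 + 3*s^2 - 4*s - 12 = (s + 3)*(s^2 - 4) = (s - 2)*(s + 3)*(s + 2)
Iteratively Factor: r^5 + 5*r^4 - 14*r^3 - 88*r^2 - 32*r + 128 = (r - 4)*(r^4 + 9*r^3 + 22*r^2 - 32) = (r - 4)*(r + 4)*(r^3 + 5*r^2 + 2*r - 8) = (r - 4)*(r - 1)*(r + 4)*(r^2 + 6*r + 8) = (r - 4)*(r - 1)*(r + 4)^2*(r + 2)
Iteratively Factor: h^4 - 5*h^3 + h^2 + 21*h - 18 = (h - 3)*(h^3 - 2*h^2 - 5*h + 6) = (h - 3)*(h - 1)*(h^2 - h - 6) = (h - 3)^2*(h - 1)*(h + 2)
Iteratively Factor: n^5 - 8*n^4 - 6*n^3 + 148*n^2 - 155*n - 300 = (n + 4)*(n^4 - 12*n^3 + 42*n^2 - 20*n - 75) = (n + 1)*(n + 4)*(n^3 - 13*n^2 + 55*n - 75) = (n - 5)*(n + 1)*(n + 4)*(n^2 - 8*n + 15) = (n - 5)^2*(n + 1)*(n + 4)*(n - 3)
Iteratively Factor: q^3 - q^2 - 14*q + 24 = (q - 2)*(q^2 + q - 12) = (q - 3)*(q - 2)*(q + 4)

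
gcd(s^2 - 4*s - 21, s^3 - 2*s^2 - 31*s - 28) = s - 7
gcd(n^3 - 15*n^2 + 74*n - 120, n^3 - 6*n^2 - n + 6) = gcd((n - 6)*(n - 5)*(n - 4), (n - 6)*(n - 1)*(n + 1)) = n - 6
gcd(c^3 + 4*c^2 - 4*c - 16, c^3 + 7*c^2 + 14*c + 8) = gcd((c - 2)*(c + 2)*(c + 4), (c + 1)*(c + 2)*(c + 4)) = c^2 + 6*c + 8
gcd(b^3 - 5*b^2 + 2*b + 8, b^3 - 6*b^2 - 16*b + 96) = b - 4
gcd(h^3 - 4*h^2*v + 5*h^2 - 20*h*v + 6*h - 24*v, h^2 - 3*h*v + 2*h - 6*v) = h + 2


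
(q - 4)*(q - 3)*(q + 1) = q^3 - 6*q^2 + 5*q + 12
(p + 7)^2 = p^2 + 14*p + 49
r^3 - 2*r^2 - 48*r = r*(r - 8)*(r + 6)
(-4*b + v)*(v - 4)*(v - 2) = -4*b*v^2 + 24*b*v - 32*b + v^3 - 6*v^2 + 8*v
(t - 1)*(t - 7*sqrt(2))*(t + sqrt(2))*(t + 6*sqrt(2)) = t^4 - t^3 - 86*t^2 - 84*sqrt(2)*t + 86*t + 84*sqrt(2)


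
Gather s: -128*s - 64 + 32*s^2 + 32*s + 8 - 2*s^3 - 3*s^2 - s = -2*s^3 + 29*s^2 - 97*s - 56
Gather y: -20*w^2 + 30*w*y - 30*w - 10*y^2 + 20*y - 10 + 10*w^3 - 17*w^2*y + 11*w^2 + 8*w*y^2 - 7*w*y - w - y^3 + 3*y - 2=10*w^3 - 9*w^2 - 31*w - y^3 + y^2*(8*w - 10) + y*(-17*w^2 + 23*w + 23) - 12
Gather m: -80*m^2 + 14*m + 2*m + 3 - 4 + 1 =-80*m^2 + 16*m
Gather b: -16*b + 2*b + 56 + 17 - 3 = 70 - 14*b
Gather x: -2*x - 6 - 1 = -2*x - 7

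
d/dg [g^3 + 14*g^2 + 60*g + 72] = 3*g^2 + 28*g + 60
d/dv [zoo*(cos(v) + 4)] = zoo*sin(v)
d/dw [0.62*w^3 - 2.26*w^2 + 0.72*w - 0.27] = 1.86*w^2 - 4.52*w + 0.72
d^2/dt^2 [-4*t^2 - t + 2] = -8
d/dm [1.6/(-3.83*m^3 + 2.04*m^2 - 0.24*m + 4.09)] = (18.384*m^2 - 6.528*m + 0.384)/(3.83*m^3 - 2.04*m^2 + 0.24*m - 4.09)^2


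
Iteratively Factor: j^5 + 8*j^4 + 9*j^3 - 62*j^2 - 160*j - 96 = (j + 4)*(j^4 + 4*j^3 - 7*j^2 - 34*j - 24) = (j - 3)*(j + 4)*(j^3 + 7*j^2 + 14*j + 8) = (j - 3)*(j + 4)^2*(j^2 + 3*j + 2) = (j - 3)*(j + 2)*(j + 4)^2*(j + 1)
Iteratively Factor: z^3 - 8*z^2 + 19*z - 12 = (z - 3)*(z^2 - 5*z + 4) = (z - 3)*(z - 1)*(z - 4)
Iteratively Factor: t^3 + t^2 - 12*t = (t - 3)*(t^2 + 4*t) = (t - 3)*(t + 4)*(t)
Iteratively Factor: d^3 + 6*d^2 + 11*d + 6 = (d + 3)*(d^2 + 3*d + 2) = (d + 2)*(d + 3)*(d + 1)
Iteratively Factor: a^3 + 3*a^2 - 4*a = (a)*(a^2 + 3*a - 4) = a*(a + 4)*(a - 1)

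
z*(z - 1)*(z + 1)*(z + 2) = z^4 + 2*z^3 - z^2 - 2*z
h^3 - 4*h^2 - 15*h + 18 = (h - 6)*(h - 1)*(h + 3)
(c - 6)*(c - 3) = c^2 - 9*c + 18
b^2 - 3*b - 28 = (b - 7)*(b + 4)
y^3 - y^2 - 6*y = y*(y - 3)*(y + 2)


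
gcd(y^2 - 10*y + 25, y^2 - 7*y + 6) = 1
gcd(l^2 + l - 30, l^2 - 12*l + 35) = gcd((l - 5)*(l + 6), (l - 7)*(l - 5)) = l - 5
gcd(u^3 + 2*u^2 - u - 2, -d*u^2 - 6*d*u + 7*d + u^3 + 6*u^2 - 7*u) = u - 1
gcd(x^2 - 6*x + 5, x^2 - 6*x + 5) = x^2 - 6*x + 5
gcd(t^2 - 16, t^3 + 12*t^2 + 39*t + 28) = t + 4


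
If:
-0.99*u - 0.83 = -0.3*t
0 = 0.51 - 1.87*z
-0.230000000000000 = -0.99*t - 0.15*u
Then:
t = 0.34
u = -0.73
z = 0.27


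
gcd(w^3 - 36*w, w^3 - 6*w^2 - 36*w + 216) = w^2 - 36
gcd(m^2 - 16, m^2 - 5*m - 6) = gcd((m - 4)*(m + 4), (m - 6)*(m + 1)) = 1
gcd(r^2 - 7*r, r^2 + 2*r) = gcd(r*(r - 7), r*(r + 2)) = r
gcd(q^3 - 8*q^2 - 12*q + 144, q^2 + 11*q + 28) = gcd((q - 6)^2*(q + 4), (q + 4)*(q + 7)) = q + 4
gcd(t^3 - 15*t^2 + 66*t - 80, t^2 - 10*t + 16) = t^2 - 10*t + 16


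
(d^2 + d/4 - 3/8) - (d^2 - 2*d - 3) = 9*d/4 + 21/8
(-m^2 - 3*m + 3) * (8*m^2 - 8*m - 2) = -8*m^4 - 16*m^3 + 50*m^2 - 18*m - 6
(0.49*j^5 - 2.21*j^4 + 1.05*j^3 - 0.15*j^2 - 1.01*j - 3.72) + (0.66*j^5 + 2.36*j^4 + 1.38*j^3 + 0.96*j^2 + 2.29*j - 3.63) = 1.15*j^5 + 0.15*j^4 + 2.43*j^3 + 0.81*j^2 + 1.28*j - 7.35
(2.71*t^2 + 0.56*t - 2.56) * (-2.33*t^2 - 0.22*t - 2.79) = -6.3143*t^4 - 1.901*t^3 - 1.7193*t^2 - 0.9992*t + 7.1424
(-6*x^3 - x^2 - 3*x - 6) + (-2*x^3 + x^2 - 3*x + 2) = -8*x^3 - 6*x - 4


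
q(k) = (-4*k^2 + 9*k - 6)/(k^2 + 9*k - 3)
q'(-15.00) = -1.41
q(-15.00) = -11.97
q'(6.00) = -0.18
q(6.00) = -1.10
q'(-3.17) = -1.17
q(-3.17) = 3.48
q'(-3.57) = -1.35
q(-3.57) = 3.98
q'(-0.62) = -0.19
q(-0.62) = 1.60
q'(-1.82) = -0.73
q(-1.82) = 2.22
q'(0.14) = 10.53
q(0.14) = 2.80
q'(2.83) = -0.25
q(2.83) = -0.41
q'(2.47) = -0.25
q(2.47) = -0.32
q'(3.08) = -0.25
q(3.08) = -0.47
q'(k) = (9 - 8*k)/(k^2 + 9*k - 3) + (-2*k - 9)*(-4*k^2 + 9*k - 6)/(k^2 + 9*k - 3)^2 = 9*(-5*k^2 + 4*k + 3)/(k^4 + 18*k^3 + 75*k^2 - 54*k + 9)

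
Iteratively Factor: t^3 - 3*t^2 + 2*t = (t - 2)*(t^2 - t) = (t - 2)*(t - 1)*(t)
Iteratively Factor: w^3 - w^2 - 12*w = (w - 4)*(w^2 + 3*w) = (w - 4)*(w + 3)*(w)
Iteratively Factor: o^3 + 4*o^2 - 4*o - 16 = (o + 2)*(o^2 + 2*o - 8) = (o - 2)*(o + 2)*(o + 4)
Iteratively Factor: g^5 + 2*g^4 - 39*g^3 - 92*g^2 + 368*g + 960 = (g + 3)*(g^4 - g^3 - 36*g^2 + 16*g + 320) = (g - 4)*(g + 3)*(g^3 + 3*g^2 - 24*g - 80) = (g - 4)*(g + 3)*(g + 4)*(g^2 - g - 20) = (g - 5)*(g - 4)*(g + 3)*(g + 4)*(g + 4)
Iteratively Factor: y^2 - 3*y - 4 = (y - 4)*(y + 1)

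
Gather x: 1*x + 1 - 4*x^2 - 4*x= -4*x^2 - 3*x + 1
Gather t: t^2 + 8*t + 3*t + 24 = t^2 + 11*t + 24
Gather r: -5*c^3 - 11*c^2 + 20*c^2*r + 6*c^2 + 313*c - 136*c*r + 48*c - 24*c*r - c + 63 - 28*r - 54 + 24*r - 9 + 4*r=-5*c^3 - 5*c^2 + 360*c + r*(20*c^2 - 160*c)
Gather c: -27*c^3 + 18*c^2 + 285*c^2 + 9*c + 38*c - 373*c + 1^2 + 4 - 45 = -27*c^3 + 303*c^2 - 326*c - 40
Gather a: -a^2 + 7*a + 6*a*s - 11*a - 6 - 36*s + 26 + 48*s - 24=-a^2 + a*(6*s - 4) + 12*s - 4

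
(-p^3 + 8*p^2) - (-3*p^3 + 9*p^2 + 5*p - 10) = 2*p^3 - p^2 - 5*p + 10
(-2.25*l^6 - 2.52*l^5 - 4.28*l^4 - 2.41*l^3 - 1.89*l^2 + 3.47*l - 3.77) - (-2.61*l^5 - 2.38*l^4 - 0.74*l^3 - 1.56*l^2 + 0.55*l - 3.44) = -2.25*l^6 + 0.0899999999999999*l^5 - 1.9*l^4 - 1.67*l^3 - 0.33*l^2 + 2.92*l - 0.33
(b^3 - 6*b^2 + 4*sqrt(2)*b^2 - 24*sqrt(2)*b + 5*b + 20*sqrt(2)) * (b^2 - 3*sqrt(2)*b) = b^5 - 6*b^4 + sqrt(2)*b^4 - 19*b^3 - 6*sqrt(2)*b^3 + 5*sqrt(2)*b^2 + 144*b^2 - 120*b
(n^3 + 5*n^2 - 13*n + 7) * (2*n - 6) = 2*n^4 + 4*n^3 - 56*n^2 + 92*n - 42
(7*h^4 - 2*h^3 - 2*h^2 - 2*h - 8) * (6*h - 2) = 42*h^5 - 26*h^4 - 8*h^3 - 8*h^2 - 44*h + 16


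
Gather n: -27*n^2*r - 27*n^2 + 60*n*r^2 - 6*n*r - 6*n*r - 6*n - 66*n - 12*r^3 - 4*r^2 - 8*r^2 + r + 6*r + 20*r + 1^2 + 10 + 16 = n^2*(-27*r - 27) + n*(60*r^2 - 12*r - 72) - 12*r^3 - 12*r^2 + 27*r + 27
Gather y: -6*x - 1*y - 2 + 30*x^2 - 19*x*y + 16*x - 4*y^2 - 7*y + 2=30*x^2 + 10*x - 4*y^2 + y*(-19*x - 8)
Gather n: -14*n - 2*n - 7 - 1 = -16*n - 8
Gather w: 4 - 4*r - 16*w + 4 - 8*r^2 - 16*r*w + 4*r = -8*r^2 + w*(-16*r - 16) + 8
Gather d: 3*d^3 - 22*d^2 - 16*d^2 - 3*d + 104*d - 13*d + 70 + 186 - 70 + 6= 3*d^3 - 38*d^2 + 88*d + 192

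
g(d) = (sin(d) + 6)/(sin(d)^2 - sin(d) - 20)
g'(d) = (-2*sin(d)*cos(d) + cos(d))*(sin(d) + 6)/(sin(d)^2 - sin(d) - 20)^2 + cos(d)/(sin(d)^2 - sin(d) - 20)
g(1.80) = -0.35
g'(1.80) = 0.02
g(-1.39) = -0.28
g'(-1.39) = -0.00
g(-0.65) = -0.28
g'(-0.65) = -0.02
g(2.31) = -0.33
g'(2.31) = 0.04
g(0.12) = -0.30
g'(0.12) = -0.04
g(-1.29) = -0.28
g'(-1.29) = -0.00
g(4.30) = -0.28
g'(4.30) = 0.00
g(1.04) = -0.34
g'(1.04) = -0.03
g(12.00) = -0.28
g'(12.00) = -0.02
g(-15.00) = -0.28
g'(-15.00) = 0.01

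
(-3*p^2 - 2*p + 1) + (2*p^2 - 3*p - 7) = -p^2 - 5*p - 6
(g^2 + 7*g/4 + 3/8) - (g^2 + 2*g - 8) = 67/8 - g/4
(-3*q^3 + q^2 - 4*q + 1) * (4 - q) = 3*q^4 - 13*q^3 + 8*q^2 - 17*q + 4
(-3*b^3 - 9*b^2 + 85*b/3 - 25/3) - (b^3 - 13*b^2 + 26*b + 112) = -4*b^3 + 4*b^2 + 7*b/3 - 361/3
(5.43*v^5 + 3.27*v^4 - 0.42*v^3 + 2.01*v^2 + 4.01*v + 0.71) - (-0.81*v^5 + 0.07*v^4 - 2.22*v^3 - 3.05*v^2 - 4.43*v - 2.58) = 6.24*v^5 + 3.2*v^4 + 1.8*v^3 + 5.06*v^2 + 8.44*v + 3.29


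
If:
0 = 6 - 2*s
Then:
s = 3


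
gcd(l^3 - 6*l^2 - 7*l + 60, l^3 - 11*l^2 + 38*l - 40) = l^2 - 9*l + 20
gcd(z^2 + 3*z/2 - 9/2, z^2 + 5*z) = 1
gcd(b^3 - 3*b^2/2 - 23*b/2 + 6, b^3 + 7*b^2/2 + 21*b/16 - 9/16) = b + 3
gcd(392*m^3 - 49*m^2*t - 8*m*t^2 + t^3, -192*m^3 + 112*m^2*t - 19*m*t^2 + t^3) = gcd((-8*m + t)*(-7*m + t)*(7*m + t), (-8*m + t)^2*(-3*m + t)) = -8*m + t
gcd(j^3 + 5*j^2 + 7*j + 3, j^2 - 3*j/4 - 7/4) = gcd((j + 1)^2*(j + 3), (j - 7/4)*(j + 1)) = j + 1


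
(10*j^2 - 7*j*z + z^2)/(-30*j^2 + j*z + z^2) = (-2*j + z)/(6*j + z)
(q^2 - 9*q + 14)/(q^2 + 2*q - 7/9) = 9*(q^2 - 9*q + 14)/(9*q^2 + 18*q - 7)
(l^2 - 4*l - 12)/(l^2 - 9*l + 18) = (l + 2)/(l - 3)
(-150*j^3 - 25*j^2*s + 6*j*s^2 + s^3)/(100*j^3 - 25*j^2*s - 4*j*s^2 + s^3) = (6*j + s)/(-4*j + s)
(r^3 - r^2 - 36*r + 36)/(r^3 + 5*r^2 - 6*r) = (r - 6)/r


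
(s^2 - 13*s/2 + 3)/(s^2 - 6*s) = (s - 1/2)/s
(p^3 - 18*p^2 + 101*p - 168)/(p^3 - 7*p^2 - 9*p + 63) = (p - 8)/(p + 3)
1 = 1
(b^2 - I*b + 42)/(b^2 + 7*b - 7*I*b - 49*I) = (b + 6*I)/(b + 7)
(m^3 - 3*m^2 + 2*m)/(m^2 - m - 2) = m*(m - 1)/(m + 1)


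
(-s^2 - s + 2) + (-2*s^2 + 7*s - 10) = -3*s^2 + 6*s - 8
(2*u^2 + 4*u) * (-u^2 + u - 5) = -2*u^4 - 2*u^3 - 6*u^2 - 20*u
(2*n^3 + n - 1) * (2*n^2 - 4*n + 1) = 4*n^5 - 8*n^4 + 4*n^3 - 6*n^2 + 5*n - 1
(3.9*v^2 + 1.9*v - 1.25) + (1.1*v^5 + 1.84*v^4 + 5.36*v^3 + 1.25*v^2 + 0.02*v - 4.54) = 1.1*v^5 + 1.84*v^4 + 5.36*v^3 + 5.15*v^2 + 1.92*v - 5.79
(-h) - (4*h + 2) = -5*h - 2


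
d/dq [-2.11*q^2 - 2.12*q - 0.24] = -4.22*q - 2.12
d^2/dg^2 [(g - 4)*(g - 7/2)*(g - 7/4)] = 6*g - 37/2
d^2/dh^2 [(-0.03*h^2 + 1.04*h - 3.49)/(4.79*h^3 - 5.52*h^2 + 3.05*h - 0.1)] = (-1.376646*h^6 + 143.171184*h^5 - 1123.25979*h^4 + 1508.233604*h^3 - 937.895826*h^2 + 339.0711*h - 60.44469)/(109.902239*h^9 - 379.954296*h^8 + 647.798163*h^7 - 658.946478*h^6 + 428.345565*h^5 - 171.95622*h^4 + 38.617925*h^3 - 2.95635*h^2 + 0.0915*h - 0.001)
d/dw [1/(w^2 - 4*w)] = 2*(2 - w)/(w^2*(w - 4)^2)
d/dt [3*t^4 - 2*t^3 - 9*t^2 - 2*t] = 12*t^3 - 6*t^2 - 18*t - 2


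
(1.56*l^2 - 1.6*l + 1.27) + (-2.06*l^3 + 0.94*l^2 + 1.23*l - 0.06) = -2.06*l^3 + 2.5*l^2 - 0.37*l + 1.21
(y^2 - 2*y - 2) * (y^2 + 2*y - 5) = y^4 - 11*y^2 + 6*y + 10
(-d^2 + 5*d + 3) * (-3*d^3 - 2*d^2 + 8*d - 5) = 3*d^5 - 13*d^4 - 27*d^3 + 39*d^2 - d - 15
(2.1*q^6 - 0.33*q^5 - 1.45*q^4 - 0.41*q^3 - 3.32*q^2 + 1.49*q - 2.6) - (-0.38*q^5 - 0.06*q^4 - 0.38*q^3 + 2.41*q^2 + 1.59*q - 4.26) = 2.1*q^6 + 0.05*q^5 - 1.39*q^4 - 0.03*q^3 - 5.73*q^2 - 0.1*q + 1.66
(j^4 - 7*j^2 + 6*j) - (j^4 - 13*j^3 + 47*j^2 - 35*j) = 13*j^3 - 54*j^2 + 41*j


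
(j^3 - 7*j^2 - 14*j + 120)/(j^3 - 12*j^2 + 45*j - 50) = (j^2 - 2*j - 24)/(j^2 - 7*j + 10)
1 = 1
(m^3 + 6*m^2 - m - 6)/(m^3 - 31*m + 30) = (m + 1)/(m - 5)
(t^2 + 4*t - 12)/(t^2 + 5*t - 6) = (t - 2)/(t - 1)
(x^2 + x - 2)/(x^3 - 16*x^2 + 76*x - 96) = (x^2 + x - 2)/(x^3 - 16*x^2 + 76*x - 96)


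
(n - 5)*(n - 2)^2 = n^3 - 9*n^2 + 24*n - 20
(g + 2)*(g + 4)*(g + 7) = g^3 + 13*g^2 + 50*g + 56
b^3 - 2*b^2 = b^2*(b - 2)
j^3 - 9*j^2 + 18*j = j*(j - 6)*(j - 3)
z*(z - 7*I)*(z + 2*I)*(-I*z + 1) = -I*z^4 - 4*z^3 - 19*I*z^2 + 14*z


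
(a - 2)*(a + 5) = a^2 + 3*a - 10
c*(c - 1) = c^2 - c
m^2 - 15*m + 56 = (m - 8)*(m - 7)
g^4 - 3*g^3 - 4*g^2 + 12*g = g*(g - 3)*(g - 2)*(g + 2)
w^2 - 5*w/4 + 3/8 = (w - 3/4)*(w - 1/2)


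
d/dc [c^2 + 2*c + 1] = 2*c + 2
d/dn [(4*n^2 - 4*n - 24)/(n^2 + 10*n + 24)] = 4*(11*n^2 + 60*n + 36)/(n^4 + 20*n^3 + 148*n^2 + 480*n + 576)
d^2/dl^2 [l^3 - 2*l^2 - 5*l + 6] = 6*l - 4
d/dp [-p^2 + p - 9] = 1 - 2*p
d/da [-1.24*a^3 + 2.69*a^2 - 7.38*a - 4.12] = -3.72*a^2 + 5.38*a - 7.38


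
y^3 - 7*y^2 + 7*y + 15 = (y - 5)*(y - 3)*(y + 1)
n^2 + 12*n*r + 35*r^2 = (n + 5*r)*(n + 7*r)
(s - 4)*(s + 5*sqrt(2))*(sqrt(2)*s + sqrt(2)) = sqrt(2)*s^3 - 3*sqrt(2)*s^2 + 10*s^2 - 30*s - 4*sqrt(2)*s - 40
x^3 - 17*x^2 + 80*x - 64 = (x - 8)^2*(x - 1)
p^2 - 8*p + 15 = (p - 5)*(p - 3)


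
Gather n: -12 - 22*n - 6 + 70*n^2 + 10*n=70*n^2 - 12*n - 18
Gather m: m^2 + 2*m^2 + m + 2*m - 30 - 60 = 3*m^2 + 3*m - 90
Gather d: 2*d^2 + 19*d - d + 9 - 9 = 2*d^2 + 18*d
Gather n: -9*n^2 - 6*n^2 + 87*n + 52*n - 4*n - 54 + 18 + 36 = -15*n^2 + 135*n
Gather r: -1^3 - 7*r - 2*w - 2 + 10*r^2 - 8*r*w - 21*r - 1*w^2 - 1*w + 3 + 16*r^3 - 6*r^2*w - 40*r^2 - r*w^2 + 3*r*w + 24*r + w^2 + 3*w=16*r^3 + r^2*(-6*w - 30) + r*(-w^2 - 5*w - 4)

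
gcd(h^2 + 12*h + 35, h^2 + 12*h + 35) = h^2 + 12*h + 35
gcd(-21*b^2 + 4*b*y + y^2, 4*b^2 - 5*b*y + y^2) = 1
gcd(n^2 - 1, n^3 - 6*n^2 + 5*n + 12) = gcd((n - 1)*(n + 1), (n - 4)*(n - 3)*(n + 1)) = n + 1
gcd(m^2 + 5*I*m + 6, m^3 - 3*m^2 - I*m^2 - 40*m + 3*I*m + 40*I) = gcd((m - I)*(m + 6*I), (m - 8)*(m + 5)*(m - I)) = m - I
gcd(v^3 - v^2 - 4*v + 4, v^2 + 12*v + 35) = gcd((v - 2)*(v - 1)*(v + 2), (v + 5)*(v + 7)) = 1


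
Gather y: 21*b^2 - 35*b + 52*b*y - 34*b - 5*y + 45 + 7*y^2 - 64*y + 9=21*b^2 - 69*b + 7*y^2 + y*(52*b - 69) + 54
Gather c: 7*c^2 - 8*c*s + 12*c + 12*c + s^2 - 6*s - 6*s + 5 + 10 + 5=7*c^2 + c*(24 - 8*s) + s^2 - 12*s + 20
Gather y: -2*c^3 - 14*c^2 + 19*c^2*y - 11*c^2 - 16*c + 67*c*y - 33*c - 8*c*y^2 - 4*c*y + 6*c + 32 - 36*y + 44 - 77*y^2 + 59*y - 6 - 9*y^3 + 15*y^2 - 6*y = -2*c^3 - 25*c^2 - 43*c - 9*y^3 + y^2*(-8*c - 62) + y*(19*c^2 + 63*c + 17) + 70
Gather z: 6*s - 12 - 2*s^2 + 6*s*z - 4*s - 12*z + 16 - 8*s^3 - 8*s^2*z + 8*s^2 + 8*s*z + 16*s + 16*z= -8*s^3 + 6*s^2 + 18*s + z*(-8*s^2 + 14*s + 4) + 4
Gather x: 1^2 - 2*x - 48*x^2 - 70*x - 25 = -48*x^2 - 72*x - 24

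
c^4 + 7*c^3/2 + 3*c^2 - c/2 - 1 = (c - 1/2)*(c + 1)^2*(c + 2)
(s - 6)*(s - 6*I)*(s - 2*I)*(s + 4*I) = s^4 - 6*s^3 - 4*I*s^3 + 20*s^2 + 24*I*s^2 - 120*s - 48*I*s + 288*I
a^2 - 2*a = a*(a - 2)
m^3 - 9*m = m*(m - 3)*(m + 3)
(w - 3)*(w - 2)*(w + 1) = w^3 - 4*w^2 + w + 6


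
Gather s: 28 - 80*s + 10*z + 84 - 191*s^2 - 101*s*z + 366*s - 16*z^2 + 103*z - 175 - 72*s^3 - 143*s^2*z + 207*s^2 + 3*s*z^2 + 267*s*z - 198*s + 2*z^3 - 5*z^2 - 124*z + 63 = -72*s^3 + s^2*(16 - 143*z) + s*(3*z^2 + 166*z + 88) + 2*z^3 - 21*z^2 - 11*z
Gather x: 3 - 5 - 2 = -4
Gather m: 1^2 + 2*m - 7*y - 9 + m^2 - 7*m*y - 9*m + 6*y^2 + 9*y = m^2 + m*(-7*y - 7) + 6*y^2 + 2*y - 8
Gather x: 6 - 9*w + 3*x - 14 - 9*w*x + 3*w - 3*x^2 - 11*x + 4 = -6*w - 3*x^2 + x*(-9*w - 8) - 4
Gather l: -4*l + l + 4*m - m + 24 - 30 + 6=-3*l + 3*m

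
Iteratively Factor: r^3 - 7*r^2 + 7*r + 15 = (r - 3)*(r^2 - 4*r - 5) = (r - 5)*(r - 3)*(r + 1)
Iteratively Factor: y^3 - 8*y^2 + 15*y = (y - 3)*(y^2 - 5*y) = (y - 5)*(y - 3)*(y)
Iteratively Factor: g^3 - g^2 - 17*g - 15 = (g + 3)*(g^2 - 4*g - 5) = (g - 5)*(g + 3)*(g + 1)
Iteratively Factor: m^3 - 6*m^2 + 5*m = (m - 1)*(m^2 - 5*m) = m*(m - 1)*(m - 5)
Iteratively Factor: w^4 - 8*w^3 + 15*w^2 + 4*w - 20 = (w + 1)*(w^3 - 9*w^2 + 24*w - 20) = (w - 2)*(w + 1)*(w^2 - 7*w + 10) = (w - 5)*(w - 2)*(w + 1)*(w - 2)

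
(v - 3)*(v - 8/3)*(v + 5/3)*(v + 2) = v^4 - 2*v^3 - 85*v^2/9 + 94*v/9 + 80/3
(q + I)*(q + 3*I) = q^2 + 4*I*q - 3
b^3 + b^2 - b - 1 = (b - 1)*(b + 1)^2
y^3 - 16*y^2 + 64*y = y*(y - 8)^2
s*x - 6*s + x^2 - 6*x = (s + x)*(x - 6)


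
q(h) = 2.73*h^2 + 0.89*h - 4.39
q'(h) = 5.46*h + 0.89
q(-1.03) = -2.41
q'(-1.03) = -4.73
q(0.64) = -2.70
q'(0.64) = 4.38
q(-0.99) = -2.60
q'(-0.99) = -4.52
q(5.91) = 96.22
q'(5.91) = 33.16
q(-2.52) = 10.70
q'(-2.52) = -12.87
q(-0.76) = -3.49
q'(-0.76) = -3.26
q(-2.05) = 5.26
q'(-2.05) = -10.30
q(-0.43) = -4.27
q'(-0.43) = -1.46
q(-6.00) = 88.55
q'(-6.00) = -31.87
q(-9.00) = 208.73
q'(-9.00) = -48.25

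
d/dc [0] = 0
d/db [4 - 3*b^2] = -6*b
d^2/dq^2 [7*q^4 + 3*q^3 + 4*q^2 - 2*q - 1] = 84*q^2 + 18*q + 8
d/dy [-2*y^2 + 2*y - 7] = 2 - 4*y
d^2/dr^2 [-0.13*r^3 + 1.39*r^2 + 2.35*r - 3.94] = 2.78 - 0.78*r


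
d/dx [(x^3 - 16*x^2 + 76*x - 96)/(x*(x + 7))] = (x^4 + 14*x^3 - 188*x^2 + 192*x + 672)/(x^2*(x^2 + 14*x + 49))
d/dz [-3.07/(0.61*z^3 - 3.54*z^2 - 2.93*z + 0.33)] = (5.6181*z^2 - 21.7356*z - 8.9951)/(0.61*z^3 - 3.54*z^2 - 2.93*z + 0.33)^2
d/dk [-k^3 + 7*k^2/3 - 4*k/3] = -3*k^2 + 14*k/3 - 4/3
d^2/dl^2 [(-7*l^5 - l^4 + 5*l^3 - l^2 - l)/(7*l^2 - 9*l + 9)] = 2*(-1029*l^7 + 3479*l^6 - 7182*l^5 + 8073*l^4 - 5044*l^3 - 1512*l^2 + 1404*l - 162)/(343*l^6 - 1323*l^5 + 3024*l^4 - 4131*l^3 + 3888*l^2 - 2187*l + 729)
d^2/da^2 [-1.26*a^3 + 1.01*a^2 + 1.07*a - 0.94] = 2.02 - 7.56*a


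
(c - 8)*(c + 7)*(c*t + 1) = c^3*t - c^2*t + c^2 - 56*c*t - c - 56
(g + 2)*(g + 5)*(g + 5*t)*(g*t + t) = g^4*t + 5*g^3*t^2 + 8*g^3*t + 40*g^2*t^2 + 17*g^2*t + 85*g*t^2 + 10*g*t + 50*t^2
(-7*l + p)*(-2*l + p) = 14*l^2 - 9*l*p + p^2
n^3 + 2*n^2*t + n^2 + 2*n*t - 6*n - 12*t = (n - 2)*(n + 3)*(n + 2*t)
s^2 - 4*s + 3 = (s - 3)*(s - 1)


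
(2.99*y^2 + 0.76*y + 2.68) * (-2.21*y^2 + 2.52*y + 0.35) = -6.6079*y^4 + 5.8552*y^3 - 2.9611*y^2 + 7.0196*y + 0.938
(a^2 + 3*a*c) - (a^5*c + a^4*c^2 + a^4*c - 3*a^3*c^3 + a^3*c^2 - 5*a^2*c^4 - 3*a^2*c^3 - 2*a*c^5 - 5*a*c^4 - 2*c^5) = -a^5*c - a^4*c^2 - a^4*c + 3*a^3*c^3 - a^3*c^2 + 5*a^2*c^4 + 3*a^2*c^3 + a^2 + 2*a*c^5 + 5*a*c^4 + 3*a*c + 2*c^5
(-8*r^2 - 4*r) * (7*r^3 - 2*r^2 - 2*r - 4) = -56*r^5 - 12*r^4 + 24*r^3 + 40*r^2 + 16*r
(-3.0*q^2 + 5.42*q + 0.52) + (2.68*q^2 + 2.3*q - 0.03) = -0.32*q^2 + 7.72*q + 0.49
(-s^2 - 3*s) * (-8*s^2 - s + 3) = 8*s^4 + 25*s^3 - 9*s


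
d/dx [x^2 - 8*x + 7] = 2*x - 8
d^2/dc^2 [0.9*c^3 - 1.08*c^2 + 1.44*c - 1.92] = 5.4*c - 2.16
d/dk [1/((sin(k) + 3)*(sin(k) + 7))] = -2*(sin(k) + 5)*cos(k)/((sin(k) + 3)^2*(sin(k) + 7)^2)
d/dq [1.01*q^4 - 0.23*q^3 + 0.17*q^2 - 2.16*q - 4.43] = 4.04*q^3 - 0.69*q^2 + 0.34*q - 2.16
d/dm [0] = 0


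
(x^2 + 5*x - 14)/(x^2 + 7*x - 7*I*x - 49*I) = (x - 2)/(x - 7*I)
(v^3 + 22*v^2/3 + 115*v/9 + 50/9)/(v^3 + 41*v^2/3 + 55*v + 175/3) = (v + 2/3)/(v + 7)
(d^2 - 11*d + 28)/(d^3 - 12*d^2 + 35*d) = (d - 4)/(d*(d - 5))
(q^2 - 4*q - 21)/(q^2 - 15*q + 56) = (q + 3)/(q - 8)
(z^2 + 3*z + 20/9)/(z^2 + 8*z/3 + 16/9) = (3*z + 5)/(3*z + 4)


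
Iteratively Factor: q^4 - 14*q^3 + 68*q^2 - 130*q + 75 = (q - 1)*(q^3 - 13*q^2 + 55*q - 75) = (q - 3)*(q - 1)*(q^2 - 10*q + 25) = (q - 5)*(q - 3)*(q - 1)*(q - 5)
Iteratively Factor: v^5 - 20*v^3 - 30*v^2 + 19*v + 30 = (v + 2)*(v^4 - 2*v^3 - 16*v^2 + 2*v + 15) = (v - 1)*(v + 2)*(v^3 - v^2 - 17*v - 15) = (v - 5)*(v - 1)*(v + 2)*(v^2 + 4*v + 3) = (v - 5)*(v - 1)*(v + 2)*(v + 3)*(v + 1)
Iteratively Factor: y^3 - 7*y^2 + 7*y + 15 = (y - 5)*(y^2 - 2*y - 3) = (y - 5)*(y + 1)*(y - 3)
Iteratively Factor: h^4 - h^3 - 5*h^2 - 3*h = (h + 1)*(h^3 - 2*h^2 - 3*h) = h*(h + 1)*(h^2 - 2*h - 3) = h*(h + 1)^2*(h - 3)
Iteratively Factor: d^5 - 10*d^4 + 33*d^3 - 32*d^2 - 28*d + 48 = (d - 2)*(d^4 - 8*d^3 + 17*d^2 + 2*d - 24) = (d - 4)*(d - 2)*(d^3 - 4*d^2 + d + 6) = (d - 4)*(d - 3)*(d - 2)*(d^2 - d - 2) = (d - 4)*(d - 3)*(d - 2)*(d + 1)*(d - 2)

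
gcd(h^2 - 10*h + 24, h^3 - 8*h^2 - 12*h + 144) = h - 6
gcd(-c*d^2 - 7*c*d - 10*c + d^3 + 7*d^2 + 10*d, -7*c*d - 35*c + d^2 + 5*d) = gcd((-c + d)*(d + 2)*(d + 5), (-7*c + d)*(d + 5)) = d + 5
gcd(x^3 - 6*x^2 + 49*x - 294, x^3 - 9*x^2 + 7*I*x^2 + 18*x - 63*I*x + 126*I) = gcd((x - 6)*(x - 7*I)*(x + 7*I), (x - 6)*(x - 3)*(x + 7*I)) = x^2 + x*(-6 + 7*I) - 42*I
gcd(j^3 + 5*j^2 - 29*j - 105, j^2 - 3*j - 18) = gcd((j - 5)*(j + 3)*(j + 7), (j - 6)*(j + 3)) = j + 3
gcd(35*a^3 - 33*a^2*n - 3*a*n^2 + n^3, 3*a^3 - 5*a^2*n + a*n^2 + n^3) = a - n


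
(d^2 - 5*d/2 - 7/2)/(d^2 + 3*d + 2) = (d - 7/2)/(d + 2)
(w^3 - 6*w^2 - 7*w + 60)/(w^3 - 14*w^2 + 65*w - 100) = (w + 3)/(w - 5)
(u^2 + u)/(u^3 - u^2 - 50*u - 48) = u/(u^2 - 2*u - 48)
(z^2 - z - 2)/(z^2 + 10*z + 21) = (z^2 - z - 2)/(z^2 + 10*z + 21)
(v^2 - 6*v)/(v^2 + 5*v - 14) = v*(v - 6)/(v^2 + 5*v - 14)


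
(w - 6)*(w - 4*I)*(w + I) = w^3 - 6*w^2 - 3*I*w^2 + 4*w + 18*I*w - 24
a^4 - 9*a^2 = a^2*(a - 3)*(a + 3)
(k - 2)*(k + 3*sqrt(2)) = k^2 - 2*k + 3*sqrt(2)*k - 6*sqrt(2)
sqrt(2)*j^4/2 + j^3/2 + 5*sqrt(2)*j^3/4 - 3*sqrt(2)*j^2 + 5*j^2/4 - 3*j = j*(j - 3/2)*(j + 4)*(sqrt(2)*j/2 + 1/2)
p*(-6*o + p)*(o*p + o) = -6*o^2*p^2 - 6*o^2*p + o*p^3 + o*p^2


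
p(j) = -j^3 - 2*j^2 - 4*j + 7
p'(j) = -3*j^2 - 4*j - 4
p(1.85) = -13.58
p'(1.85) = -21.67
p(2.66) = -36.61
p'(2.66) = -35.87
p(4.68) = -158.03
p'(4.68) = -88.43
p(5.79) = -277.31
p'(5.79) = -127.73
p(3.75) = -88.86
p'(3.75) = -61.19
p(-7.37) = 328.16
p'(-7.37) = -137.47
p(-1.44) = 11.60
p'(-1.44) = -4.46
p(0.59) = 3.74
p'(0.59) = -7.40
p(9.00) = -920.00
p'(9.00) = -283.00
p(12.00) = -2057.00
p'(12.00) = -484.00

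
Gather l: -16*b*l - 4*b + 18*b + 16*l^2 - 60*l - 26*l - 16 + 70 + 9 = 14*b + 16*l^2 + l*(-16*b - 86) + 63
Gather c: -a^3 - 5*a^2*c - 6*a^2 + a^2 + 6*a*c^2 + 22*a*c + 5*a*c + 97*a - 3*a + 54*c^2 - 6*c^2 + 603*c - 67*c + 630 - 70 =-a^3 - 5*a^2 + 94*a + c^2*(6*a + 48) + c*(-5*a^2 + 27*a + 536) + 560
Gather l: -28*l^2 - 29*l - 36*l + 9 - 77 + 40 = -28*l^2 - 65*l - 28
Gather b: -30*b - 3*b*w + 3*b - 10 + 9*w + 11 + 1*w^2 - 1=b*(-3*w - 27) + w^2 + 9*w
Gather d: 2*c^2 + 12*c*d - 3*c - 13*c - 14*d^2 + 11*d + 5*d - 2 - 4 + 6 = 2*c^2 - 16*c - 14*d^2 + d*(12*c + 16)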